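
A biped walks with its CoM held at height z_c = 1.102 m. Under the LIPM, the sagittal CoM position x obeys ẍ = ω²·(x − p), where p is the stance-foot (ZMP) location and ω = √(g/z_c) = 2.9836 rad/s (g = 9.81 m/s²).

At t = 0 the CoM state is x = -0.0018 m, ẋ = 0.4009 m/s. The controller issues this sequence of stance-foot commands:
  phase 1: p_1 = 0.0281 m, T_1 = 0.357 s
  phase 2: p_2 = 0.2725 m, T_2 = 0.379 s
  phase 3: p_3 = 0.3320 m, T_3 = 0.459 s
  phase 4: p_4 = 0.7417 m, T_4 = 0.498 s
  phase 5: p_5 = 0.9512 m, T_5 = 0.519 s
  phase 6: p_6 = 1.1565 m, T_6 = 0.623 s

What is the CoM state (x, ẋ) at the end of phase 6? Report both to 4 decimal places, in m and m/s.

x = 2.0780, ẋ = 2.8757

phase 1: p=0.0281, T=0.357, ωT=1.065145, cosh=1.622969, sinh=1.278291; start (x,ẋ)=(-0.001800, 0.400900) → end (x,ẋ)=(0.151335, 0.536612)
phase 2: p=0.2725, T=0.379, ωT=1.130784, cosh=1.710433, sinh=1.387653; start (x,ẋ)=(0.151335, 0.536612) → end (x,ẋ)=(0.314829, 0.416190)
phase 3: p=0.3320, T=0.459, ωT=1.369472, cosh=2.093758, sinh=1.839517; start (x,ẋ)=(0.314829, 0.416190) → end (x,ẋ)=(0.552648, 0.777162)
phase 4: p=0.7417, T=0.498, ωT=1.485833, cosh=2.322479, sinh=2.096165; start (x,ẋ)=(0.552648, 0.777162) → end (x,ẋ)=(0.848636, 0.622589)
phase 5: p=0.9512, T=0.519, ωT=1.548488, cosh=2.458461, sinh=2.245892; start (x,ẋ)=(0.848636, 0.622589) → end (x,ẋ)=(1.167701, 0.843344)
phase 6: p=1.1565, T=0.623, ωT=1.858783, cosh=3.285892, sinh=3.130030; start (x,ẋ)=(1.167701, 0.843344) → end (x,ẋ)=(2.078040, 2.875743)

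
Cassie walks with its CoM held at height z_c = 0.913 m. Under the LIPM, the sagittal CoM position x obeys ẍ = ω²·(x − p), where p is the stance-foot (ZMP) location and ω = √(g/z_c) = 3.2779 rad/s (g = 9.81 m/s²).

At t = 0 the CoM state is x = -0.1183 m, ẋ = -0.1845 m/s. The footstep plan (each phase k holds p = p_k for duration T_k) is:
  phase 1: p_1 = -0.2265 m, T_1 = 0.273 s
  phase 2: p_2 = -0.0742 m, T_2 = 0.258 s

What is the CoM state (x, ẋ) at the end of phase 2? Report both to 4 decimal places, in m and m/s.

phase 1: p=-0.2265, T=0.273, ωT=0.894867, cosh=1.427836, sinh=1.019174; start (x,ẋ)=(-0.118300, -0.184500) → end (x,ẋ)=(-0.129373, 0.098033)
phase 2: p=-0.0742, T=0.258, ωT=0.845698, cosh=1.379431, sinh=0.950173; start (x,ẋ)=(-0.129373, 0.098033) → end (x,ẋ)=(-0.121891, -0.036611)

x = -0.1219, ẋ = -0.0366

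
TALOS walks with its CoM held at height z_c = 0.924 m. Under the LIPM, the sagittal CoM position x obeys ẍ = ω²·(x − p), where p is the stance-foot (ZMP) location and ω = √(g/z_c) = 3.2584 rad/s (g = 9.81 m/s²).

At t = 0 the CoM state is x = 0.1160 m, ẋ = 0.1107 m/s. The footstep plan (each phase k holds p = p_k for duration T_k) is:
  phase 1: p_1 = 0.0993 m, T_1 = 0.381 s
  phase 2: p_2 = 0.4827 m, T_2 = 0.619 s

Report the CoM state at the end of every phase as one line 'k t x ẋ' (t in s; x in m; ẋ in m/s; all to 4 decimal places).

1 0.3810 0.1845 0.2938
2 1.0000 -0.3249 -2.4630

phase 1: p=0.0993, T=0.381, ωT=1.241450, cosh=1.874797, sinh=1.585832; start (x,ẋ)=(0.116000, 0.110700) → end (x,ẋ)=(0.184486, 0.293834)
phase 2: p=0.4827, T=0.619, ωT=2.016950, cosh=3.824213, sinh=3.691152; start (x,ẋ)=(0.184486, 0.293834) → end (x,ẋ)=(-0.324877, -2.463016)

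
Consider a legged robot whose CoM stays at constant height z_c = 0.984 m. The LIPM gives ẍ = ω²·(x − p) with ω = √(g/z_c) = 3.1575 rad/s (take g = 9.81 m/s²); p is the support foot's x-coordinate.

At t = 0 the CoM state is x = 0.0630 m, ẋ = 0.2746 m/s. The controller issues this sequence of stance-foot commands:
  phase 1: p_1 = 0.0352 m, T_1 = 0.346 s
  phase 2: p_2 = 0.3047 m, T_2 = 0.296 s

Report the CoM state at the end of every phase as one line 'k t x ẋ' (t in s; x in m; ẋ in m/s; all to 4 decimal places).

phase 1: p=0.0352, T=0.346, ωT=1.092495, cosh=1.658541, sinh=1.323163; start (x,ẋ)=(0.063000, 0.274600) → end (x,ẋ)=(0.196380, 0.571581)
phase 2: p=0.3047, T=0.296, ωT=0.934620, cosh=1.469490, sinh=1.076755; start (x,ẋ)=(0.196380, 0.571581) → end (x,ẋ)=(0.340442, 0.471659)

1 0.3460 0.1964 0.5716
2 0.6420 0.3404 0.4717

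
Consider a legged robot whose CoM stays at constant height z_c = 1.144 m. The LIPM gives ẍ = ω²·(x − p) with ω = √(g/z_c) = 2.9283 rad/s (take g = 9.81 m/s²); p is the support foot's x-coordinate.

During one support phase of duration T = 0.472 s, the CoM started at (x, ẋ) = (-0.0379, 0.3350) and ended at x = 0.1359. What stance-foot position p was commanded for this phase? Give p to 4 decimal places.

p = -0.0024

ωT = 2.9283·0.472 = 1.382158; cosh(ωT) = 2.117262, sinh(ωT) = 1.866225
x(T) = p + (x₀−p)·cosh(ωT) + (ẋ₀/ω)·sinh(ωT) ⇒ p·(1 − cosh) = x(T) − x₀·cosh − (ẋ₀/ω)·sinh
numerator   = 0.1359 − (-0.0379)·2.117262 − (0.3350/2.9283)·1.866225 = 0.002646
denominator = 1 − 2.117262 = -1.117262
p = 0.002646 / -1.117262 = -0.0024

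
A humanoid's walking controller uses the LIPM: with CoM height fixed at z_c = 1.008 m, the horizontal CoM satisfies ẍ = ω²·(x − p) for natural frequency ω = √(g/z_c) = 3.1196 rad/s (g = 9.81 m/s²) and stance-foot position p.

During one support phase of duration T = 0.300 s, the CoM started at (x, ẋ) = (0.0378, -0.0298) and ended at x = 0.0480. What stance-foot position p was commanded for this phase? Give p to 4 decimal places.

ωT = 3.1196·0.300 = 0.935880; cosh(ωT) = 1.470848, sinh(ωT) = 1.078608
x(T) = p + (x₀−p)·cosh(ωT) + (ẋ₀/ω)·sinh(ωT) ⇒ p·(1 − cosh) = x(T) − x₀·cosh − (ẋ₀/ω)·sinh
numerator   = 0.0480 − (0.0378)·1.470848 − (-0.0298/3.1196)·1.078608 = 0.002705
denominator = 1 − 1.470848 = -0.470848
p = 0.002705 / -0.470848 = -0.0057

p = -0.0057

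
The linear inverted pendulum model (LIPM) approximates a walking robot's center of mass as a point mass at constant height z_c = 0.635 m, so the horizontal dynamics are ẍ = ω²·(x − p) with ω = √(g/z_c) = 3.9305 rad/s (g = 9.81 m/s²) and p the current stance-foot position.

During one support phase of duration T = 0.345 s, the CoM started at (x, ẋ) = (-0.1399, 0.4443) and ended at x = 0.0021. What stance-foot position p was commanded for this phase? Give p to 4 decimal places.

ωT = 3.9305·0.345 = 1.356022; cosh(ωT) = 2.069205, sinh(ωT) = 1.811522
x(T) = p + (x₀−p)·cosh(ωT) + (ẋ₀/ω)·sinh(ωT) ⇒ p·(1 − cosh) = x(T) − x₀·cosh − (ẋ₀/ω)·sinh
numerator   = 0.0021 − (-0.1399)·2.069205 − (0.4443/3.9305)·1.811522 = 0.086809
denominator = 1 − 2.069205 = -1.069205
p = 0.086809 / -1.069205 = -0.0812

p = -0.0812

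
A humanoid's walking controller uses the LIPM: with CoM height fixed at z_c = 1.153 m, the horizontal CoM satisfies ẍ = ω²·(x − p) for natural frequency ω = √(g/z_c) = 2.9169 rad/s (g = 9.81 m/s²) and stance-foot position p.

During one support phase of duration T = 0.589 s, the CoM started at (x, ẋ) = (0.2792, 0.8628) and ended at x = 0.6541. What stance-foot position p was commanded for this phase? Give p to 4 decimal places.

ωT = 2.9169·0.589 = 1.718054; cosh(ωT) = 2.876544, sinh(ωT) = 2.697129
x(T) = p + (x₀−p)·cosh(ωT) + (ẋ₀/ω)·sinh(ωT) ⇒ p·(1 − cosh) = x(T) − x₀·cosh − (ẋ₀/ω)·sinh
numerator   = 0.6541 − (0.2792)·2.876544 − (0.8628/2.9169)·2.697129 = -0.946824
denominator = 1 − 2.876544 = -1.876544
p = -0.946824 / -1.876544 = 0.5046

p = 0.5046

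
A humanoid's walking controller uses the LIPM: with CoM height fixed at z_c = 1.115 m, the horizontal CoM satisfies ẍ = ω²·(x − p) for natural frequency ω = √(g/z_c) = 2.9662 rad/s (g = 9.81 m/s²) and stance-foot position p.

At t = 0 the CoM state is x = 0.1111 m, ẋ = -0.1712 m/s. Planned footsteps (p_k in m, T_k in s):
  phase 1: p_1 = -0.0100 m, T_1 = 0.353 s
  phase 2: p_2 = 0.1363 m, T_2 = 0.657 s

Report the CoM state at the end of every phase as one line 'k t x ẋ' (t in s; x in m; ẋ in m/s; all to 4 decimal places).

phase 1: p=-0.0100, T=0.353, ωT=1.047069, cosh=1.600126, sinh=1.249161; start (x,ẋ)=(0.111100, -0.171200) → end (x,ẋ)=(0.111677, 0.174766)
phase 2: p=0.1363, T=0.657, ωT=1.948793, cosh=3.581329, sinh=3.438883; start (x,ẋ)=(0.111677, 0.174766) → end (x,ẋ)=(0.250734, 0.374733)

1 0.3530 0.1117 0.1748
2 1.0100 0.2507 0.3747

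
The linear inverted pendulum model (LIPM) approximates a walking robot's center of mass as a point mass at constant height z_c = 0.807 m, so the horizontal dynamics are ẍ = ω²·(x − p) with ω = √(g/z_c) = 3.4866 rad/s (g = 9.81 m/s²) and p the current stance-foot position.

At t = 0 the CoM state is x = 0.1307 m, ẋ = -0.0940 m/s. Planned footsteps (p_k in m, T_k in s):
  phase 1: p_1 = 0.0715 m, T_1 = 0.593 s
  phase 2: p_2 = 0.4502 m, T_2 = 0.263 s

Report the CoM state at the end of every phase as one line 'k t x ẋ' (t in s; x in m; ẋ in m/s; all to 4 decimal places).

1 0.5930 0.2044 0.4253
2 0.8560 0.2218 -0.2838

phase 1: p=0.0715, T=0.593, ωT=2.067554, cosh=4.015978, sinh=3.889483; start (x,ẋ)=(0.130700, -0.094000) → end (x,ẋ)=(0.204384, 0.425314)
phase 2: p=0.4502, T=0.263, ωT=0.916976, cosh=1.450720, sinh=1.050994; start (x,ẋ)=(0.204384, 0.425314) → end (x,ẋ)=(0.221796, -0.283756)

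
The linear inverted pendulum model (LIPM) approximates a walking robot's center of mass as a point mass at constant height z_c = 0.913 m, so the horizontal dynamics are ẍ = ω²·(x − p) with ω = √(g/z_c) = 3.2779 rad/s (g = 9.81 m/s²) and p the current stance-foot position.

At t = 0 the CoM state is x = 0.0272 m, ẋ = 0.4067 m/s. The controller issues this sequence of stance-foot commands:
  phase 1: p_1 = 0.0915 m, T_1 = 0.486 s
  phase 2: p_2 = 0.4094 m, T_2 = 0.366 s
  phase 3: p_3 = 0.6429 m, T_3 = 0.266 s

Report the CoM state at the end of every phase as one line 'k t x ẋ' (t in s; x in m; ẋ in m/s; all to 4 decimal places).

1 0.4860 0.2194 0.5446
2 0.8520 0.3161 0.0459
3 1.1180 0.1976 -0.9924

phase 1: p=0.0915, T=0.486, ωT=1.593059, cosh=2.561039, sinh=2.357736; start (x,ẋ)=(0.027200, 0.406700) → end (x,ẋ)=(0.219357, 0.544637)
phase 2: p=0.4094, T=0.366, ωT=1.199711, cosh=1.810220, sinh=1.508939; start (x,ẋ)=(0.219357, 0.544637) → end (x,ẋ)=(0.316098, 0.045933)
phase 3: p=0.6429, T=0.266, ωT=0.871921, cosh=1.404824, sinh=0.986677; start (x,ẋ)=(0.316098, 0.045933) → end (x,ẋ)=(0.197626, -0.992426)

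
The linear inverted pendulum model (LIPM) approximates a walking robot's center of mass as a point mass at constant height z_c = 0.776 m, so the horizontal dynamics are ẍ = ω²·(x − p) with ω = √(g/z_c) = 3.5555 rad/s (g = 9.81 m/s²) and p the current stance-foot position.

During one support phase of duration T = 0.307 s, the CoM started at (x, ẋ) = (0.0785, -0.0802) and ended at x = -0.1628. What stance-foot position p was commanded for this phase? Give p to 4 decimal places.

ωT = 3.5555·0.307 = 1.091538; cosh(ωT) = 1.657277, sinh(ωT) = 1.321577
x(T) = p + (x₀−p)·cosh(ωT) + (ẋ₀/ω)·sinh(ωT) ⇒ p·(1 − cosh) = x(T) − x₀·cosh − (ẋ₀/ω)·sinh
numerator   = -0.1628 − (0.0785)·1.657277 − (-0.0802/3.5555)·1.321577 = -0.263086
denominator = 1 − 1.657277 = -0.657277
p = -0.263086 / -0.657277 = 0.4003

p = 0.4003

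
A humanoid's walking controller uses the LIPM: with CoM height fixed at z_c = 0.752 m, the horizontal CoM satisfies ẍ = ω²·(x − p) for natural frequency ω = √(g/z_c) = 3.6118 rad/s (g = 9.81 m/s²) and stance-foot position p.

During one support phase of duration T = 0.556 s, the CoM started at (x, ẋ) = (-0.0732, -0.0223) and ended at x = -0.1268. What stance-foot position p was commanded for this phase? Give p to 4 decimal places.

p = -0.0621

ωT = 3.6118·0.556 = 2.008161; cosh(ωT) = 3.791919, sinh(ωT) = 3.657684
x(T) = p + (x₀−p)·cosh(ωT) + (ẋ₀/ω)·sinh(ωT) ⇒ p·(1 − cosh) = x(T) − x₀·cosh − (ẋ₀/ω)·sinh
numerator   = -0.1268 − (-0.0732)·3.791919 − (-0.0223/3.6118)·3.657684 = 0.173352
denominator = 1 − 3.791919 = -2.791919
p = 0.173352 / -2.791919 = -0.0621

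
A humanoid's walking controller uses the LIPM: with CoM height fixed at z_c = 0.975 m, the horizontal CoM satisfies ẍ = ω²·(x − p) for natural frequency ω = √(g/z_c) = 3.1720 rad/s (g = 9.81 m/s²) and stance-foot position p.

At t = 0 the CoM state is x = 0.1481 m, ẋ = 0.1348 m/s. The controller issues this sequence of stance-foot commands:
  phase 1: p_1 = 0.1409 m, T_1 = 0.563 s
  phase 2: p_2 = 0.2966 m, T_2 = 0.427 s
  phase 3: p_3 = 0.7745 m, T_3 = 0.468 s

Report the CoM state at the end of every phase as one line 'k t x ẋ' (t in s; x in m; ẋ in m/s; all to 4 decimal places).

phase 1: p=0.1409, T=0.563, ωT=1.785836, cosh=3.066111, sinh=2.898454; start (x,ẋ)=(0.148100, 0.134800) → end (x,ẋ)=(0.286151, 0.479508)
phase 2: p=0.2966, T=0.427, ωT=1.354444, cosh=2.066348, sinh=1.808258; start (x,ẋ)=(0.286151, 0.479508) → end (x,ẋ)=(0.548361, 0.930898)
phase 3: p=0.7745, T=0.468, ωT=1.484496, cosh=2.319679, sinh=2.093062; start (x,ẋ)=(0.548361, 0.930898) → end (x,ẋ)=(0.864189, 0.658005)

1 0.5630 0.2862 0.4795
2 0.9900 0.5484 0.9309
3 1.4580 0.8642 0.6580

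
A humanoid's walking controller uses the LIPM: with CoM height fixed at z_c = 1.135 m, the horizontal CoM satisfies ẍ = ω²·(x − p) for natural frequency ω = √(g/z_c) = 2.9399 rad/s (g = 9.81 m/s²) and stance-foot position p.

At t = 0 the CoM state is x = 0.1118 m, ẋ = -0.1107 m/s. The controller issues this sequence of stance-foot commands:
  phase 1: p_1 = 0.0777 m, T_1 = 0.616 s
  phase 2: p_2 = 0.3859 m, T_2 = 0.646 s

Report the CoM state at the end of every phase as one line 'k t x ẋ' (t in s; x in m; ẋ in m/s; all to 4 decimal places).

1 0.6160 0.0727 -0.0492
2 1.2620 -0.7384 -3.1747

phase 1: p=0.0777, T=0.616, ωT=1.810978, cosh=3.139961, sinh=2.976467; start (x,ẋ)=(0.111800, -0.110700) → end (x,ẋ)=(0.072696, -0.049201)
phase 2: p=0.3859, T=0.646, ωT=1.899175, cosh=3.415038, sinh=3.265346; start (x,ẋ)=(0.072696, -0.049201) → end (x,ẋ)=(-0.738352, -3.174719)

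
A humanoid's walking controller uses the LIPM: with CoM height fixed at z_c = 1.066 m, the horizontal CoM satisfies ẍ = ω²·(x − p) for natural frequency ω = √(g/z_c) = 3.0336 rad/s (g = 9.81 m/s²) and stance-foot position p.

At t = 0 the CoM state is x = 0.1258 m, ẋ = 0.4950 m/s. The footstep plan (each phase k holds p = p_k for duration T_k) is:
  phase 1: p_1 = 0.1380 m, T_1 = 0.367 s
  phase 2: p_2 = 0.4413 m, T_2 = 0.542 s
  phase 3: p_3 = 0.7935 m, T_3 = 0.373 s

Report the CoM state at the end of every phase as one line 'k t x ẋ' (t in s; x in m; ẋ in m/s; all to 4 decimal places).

phase 1: p=0.1380, T=0.367, ωT=1.113331, cosh=1.686473, sinh=1.358010; start (x,ẋ)=(0.125800, 0.495000) → end (x,ẋ)=(0.339015, 0.784544)
phase 2: p=0.4413, T=0.542, ωT=1.644211, cosh=2.685045, sinh=2.491880; start (x,ẋ)=(0.339015, 0.784544) → end (x,ẋ)=(0.811106, 1.333326)
phase 3: p=0.7935, T=0.373, ωT=1.131533, cosh=1.711472, sinh=1.388933; start (x,ẋ)=(0.811106, 1.333326) → end (x,ẋ)=(1.434095, 2.356131)

1 0.3670 0.3390 0.7845
2 0.9090 0.8111 1.3333
3 1.2820 1.4341 2.3561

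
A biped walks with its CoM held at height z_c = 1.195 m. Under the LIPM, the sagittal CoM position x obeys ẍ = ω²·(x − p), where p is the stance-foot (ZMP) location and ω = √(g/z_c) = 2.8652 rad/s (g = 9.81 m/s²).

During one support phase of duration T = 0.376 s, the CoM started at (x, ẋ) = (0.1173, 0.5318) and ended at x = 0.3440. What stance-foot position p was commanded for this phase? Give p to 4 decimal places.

p = 0.1396

ωT = 2.8652·0.376 = 1.077315; cosh(ωT) = 1.638646, sinh(ωT) = 1.298138
x(T) = p + (x₀−p)·cosh(ωT) + (ẋ₀/ω)·sinh(ωT) ⇒ p·(1 − cosh) = x(T) − x₀·cosh − (ẋ₀/ω)·sinh
numerator   = 0.3440 − (0.1173)·1.638646 − (0.5318/2.8652)·1.298138 = -0.089156
denominator = 1 − 1.638646 = -0.638646
p = -0.089156 / -0.638646 = 0.1396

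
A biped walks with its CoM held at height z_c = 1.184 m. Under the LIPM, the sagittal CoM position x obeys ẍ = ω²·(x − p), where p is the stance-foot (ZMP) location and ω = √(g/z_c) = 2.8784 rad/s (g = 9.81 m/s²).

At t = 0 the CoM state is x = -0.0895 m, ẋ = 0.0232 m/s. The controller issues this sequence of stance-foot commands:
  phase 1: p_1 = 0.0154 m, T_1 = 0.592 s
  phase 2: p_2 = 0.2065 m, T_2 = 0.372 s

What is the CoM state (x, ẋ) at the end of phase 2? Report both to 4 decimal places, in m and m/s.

phase 1: p=0.0154, T=0.592, ωT=1.704013, cosh=2.838955, sinh=2.657003; start (x,ẋ)=(-0.089500, 0.023200) → end (x,ẋ)=(-0.260991, -0.736403)
phase 2: p=0.2065, T=0.372, ωT=1.070765, cosh=1.630178, sinh=1.287432; start (x,ẋ)=(-0.260991, -0.736403) → end (x,ẋ)=(-0.884967, -2.932869)

x = -0.8850, ẋ = -2.9329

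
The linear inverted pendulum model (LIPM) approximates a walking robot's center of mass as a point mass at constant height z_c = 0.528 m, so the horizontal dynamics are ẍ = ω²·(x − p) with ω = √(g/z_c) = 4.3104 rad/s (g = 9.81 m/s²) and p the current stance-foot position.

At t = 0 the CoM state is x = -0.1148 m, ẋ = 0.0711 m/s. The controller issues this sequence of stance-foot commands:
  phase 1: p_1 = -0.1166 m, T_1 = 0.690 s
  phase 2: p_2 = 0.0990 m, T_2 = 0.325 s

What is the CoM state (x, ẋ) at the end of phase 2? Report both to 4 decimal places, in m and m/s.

x = 0.3615, ẋ = 1.3614

phase 1: p=-0.1166, T=0.690, ωT=2.974176, cosh=9.812289, sinh=9.761199; start (x,ẋ)=(-0.114800, 0.071100) → end (x,ẋ)=(0.062073, 0.773388)
phase 2: p=0.0990, T=0.325, ωT=1.400880, cosh=2.152575, sinh=1.906195; start (x,ẋ)=(0.062073, 0.773388) → end (x,ẋ)=(0.361529, 1.361367)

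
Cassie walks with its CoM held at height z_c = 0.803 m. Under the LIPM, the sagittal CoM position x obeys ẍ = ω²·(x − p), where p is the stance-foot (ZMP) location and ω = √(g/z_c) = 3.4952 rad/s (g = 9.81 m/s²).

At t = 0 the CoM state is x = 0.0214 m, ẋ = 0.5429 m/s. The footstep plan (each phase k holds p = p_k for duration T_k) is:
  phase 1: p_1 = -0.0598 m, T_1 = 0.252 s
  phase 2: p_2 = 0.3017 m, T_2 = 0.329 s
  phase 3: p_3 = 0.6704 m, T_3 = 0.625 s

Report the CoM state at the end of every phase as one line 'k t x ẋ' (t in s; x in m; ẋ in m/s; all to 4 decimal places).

1 0.2520 0.2102 1.0510
2 0.5810 0.5699 1.3716
3 1.2060 1.9397 4.6304

phase 1: p=-0.0598, T=0.252, ωT=0.880790, cosh=1.413631, sinh=0.999175; start (x,ẋ)=(0.021400, 0.542900) → end (x,ẋ)=(0.210186, 1.051036)
phase 2: p=0.3017, T=0.329, ωT=1.149921, cosh=1.737302, sinh=1.420640; start (x,ẋ)=(0.210186, 1.051036) → end (x,ẋ)=(0.569911, 1.371562)
phase 3: p=0.6704, T=0.625, ωT=2.184500, cosh=4.499369, sinh=4.386835; start (x,ẋ)=(0.569911, 1.371562) → end (x,ẋ)=(1.939715, 4.630384)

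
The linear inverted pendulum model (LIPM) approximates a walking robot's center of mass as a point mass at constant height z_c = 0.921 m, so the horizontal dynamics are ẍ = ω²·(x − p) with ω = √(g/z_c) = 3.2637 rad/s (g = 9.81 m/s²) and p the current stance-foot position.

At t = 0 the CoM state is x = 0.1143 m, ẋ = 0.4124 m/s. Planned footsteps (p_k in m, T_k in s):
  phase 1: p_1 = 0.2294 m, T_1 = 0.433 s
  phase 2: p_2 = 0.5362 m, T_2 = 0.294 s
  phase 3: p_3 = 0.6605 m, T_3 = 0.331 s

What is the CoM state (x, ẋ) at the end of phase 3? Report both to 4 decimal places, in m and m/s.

phase 1: p=0.2294, T=0.433, ωT=1.413182, cosh=2.176189, sinh=1.932821; start (x,ẋ)=(0.114300, 0.412400) → end (x,ẋ)=(0.223151, 0.171392)
phase 2: p=0.5362, T=0.294, ωT=0.959528, cosh=1.496769, sinh=1.113695; start (x,ẋ)=(0.223151, 0.171392) → end (x,ẋ)=(0.126124, -0.881324)
phase 3: p=0.6605, T=0.331, ωT=1.080285, cosh=1.642508, sinh=1.303010; start (x,ẋ)=(0.126124, -0.881324) → end (x,ẋ)=(-0.569080, -3.720087)

x = -0.5691, ẋ = -3.7201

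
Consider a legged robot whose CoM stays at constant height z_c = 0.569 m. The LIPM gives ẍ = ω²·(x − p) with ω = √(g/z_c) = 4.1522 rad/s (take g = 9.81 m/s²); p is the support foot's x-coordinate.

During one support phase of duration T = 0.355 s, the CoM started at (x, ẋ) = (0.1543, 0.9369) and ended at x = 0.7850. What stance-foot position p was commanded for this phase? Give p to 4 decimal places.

p = 0.0280

ωT = 4.1522·0.355 = 1.474031; cosh(ωT) = 2.297901, sinh(ωT) = 2.068901
x(T) = p + (x₀−p)·cosh(ωT) + (ẋ₀/ω)·sinh(ωT) ⇒ p·(1 − cosh) = x(T) − x₀·cosh − (ẋ₀/ω)·sinh
numerator   = 0.7850 − (0.1543)·2.297901 − (0.9369/4.1522)·2.068901 = -0.036392
denominator = 1 − 2.297901 = -1.297901
p = -0.036392 / -1.297901 = 0.0280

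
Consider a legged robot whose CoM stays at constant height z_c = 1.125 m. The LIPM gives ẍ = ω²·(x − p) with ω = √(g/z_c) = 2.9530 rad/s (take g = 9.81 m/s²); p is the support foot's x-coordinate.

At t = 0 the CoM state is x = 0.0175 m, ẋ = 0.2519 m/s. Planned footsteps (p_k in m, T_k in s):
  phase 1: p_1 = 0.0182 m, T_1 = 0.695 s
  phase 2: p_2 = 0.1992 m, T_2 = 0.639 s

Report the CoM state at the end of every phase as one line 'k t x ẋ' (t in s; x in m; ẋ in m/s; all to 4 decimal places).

phase 1: p=0.0182, T=0.695, ωT=2.052335, cosh=3.957248, sinh=3.828813; start (x,ẋ)=(0.017500, 0.251900) → end (x,ẋ)=(0.342039, 0.988916)
phase 2: p=0.1992, T=0.639, ωT=1.886967, cosh=3.375427, sinh=3.223896; start (x,ẋ)=(0.342039, 0.988916) → end (x,ẋ)=(1.760979, 4.697869)

1 0.6950 0.3420 0.9889
2 1.3340 1.7610 4.6979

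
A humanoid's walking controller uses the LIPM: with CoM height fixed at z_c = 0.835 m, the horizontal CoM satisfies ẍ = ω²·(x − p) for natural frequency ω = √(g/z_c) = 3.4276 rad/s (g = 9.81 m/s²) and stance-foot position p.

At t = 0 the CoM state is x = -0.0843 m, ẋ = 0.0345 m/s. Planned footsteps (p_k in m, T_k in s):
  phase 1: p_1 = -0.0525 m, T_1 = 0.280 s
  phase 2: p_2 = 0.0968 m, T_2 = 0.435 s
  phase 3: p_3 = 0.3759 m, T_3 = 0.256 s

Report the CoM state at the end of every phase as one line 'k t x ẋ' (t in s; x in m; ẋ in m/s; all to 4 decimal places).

1 0.2800 -0.0889 -0.0698
2 0.7150 -0.3794 -1.5046
3 0.9710 -1.1259 -4.6966

phase 1: p=-0.0525, T=0.280, ωT=0.959728, cosh=1.496992, sinh=1.113995; start (x,ẋ)=(-0.084300, 0.034500) → end (x,ẋ)=(-0.088892, -0.069777)
phase 2: p=0.0968, T=0.435, ωT=1.491006, cosh=2.333354, sinh=2.108208; start (x,ẋ)=(-0.088892, -0.069777) → end (x,ẋ)=(-0.379402, -1.504638)
phase 3: p=0.3759, T=0.256, ωT=0.877466, cosh=1.410316, sinh=0.994481; start (x,ẋ)=(-0.379402, -1.504638) → end (x,ẋ)=(-1.125869, -4.696599)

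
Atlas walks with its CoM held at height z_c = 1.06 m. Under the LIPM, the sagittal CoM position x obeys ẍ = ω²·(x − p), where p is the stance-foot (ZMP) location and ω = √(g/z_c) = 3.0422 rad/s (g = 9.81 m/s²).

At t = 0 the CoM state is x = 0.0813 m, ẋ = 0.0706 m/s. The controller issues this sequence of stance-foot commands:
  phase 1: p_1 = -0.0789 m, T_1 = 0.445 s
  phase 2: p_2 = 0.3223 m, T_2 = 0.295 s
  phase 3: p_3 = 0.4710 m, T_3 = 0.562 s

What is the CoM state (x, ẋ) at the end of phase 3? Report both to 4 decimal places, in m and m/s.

x = 2.1279, ẋ = 5.2046

phase 1: p=-0.0789, T=0.445, ωT=1.353779, cosh=2.065146, sinh=1.806884; start (x,ẋ)=(0.081300, 0.070600) → end (x,ẋ)=(0.293869, 1.026403)
phase 2: p=0.3223, T=0.295, ωT=0.897449, cosh=1.430472, sinh=1.022864; start (x,ẋ)=(0.293869, 1.026403) → end (x,ẋ)=(0.626732, 1.379770)
phase 3: p=0.4710, T=0.562, ωT=1.709716, cosh=2.854155, sinh=2.673238; start (x,ẋ)=(0.626732, 1.379770) → end (x,ẋ)=(2.127914, 5.204574)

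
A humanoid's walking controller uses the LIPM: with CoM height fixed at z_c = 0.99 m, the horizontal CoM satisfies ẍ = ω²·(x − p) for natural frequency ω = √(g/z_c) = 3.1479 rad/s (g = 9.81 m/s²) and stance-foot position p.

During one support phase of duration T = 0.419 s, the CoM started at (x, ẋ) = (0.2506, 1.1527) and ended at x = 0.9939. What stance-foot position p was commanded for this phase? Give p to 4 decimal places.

p = 0.1434

ωT = 3.1479·0.419 = 1.318970; cosh(ωT) = 2.003489, sinh(ωT) = 1.736079
x(T) = p + (x₀−p)·cosh(ωT) + (ẋ₀/ω)·sinh(ωT) ⇒ p·(1 − cosh) = x(T) − x₀·cosh − (ẋ₀/ω)·sinh
numerator   = 0.9939 − (0.2506)·2.003489 − (1.1527/3.1479)·1.736079 = -0.143893
denominator = 1 − 2.003489 = -1.003489
p = -0.143893 / -1.003489 = 0.1434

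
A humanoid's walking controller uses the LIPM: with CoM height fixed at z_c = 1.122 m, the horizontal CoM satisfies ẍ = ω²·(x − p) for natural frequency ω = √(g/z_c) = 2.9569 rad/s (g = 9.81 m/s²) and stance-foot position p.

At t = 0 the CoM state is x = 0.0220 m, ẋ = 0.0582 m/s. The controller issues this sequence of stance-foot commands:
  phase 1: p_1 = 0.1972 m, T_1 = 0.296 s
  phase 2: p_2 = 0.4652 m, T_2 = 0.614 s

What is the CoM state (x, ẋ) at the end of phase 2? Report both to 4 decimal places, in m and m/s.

phase 1: p=0.1972, T=0.296, ωT=0.875242, cosh=1.408109, sinh=0.991348; start (x,ẋ)=(0.022000, 0.058200) → end (x,ẋ)=(-0.029988, -0.431615)
phase 2: p=0.4652, T=0.614, ωT=1.815537, cosh=3.153561, sinh=2.990811; start (x,ẋ)=(-0.029988, -0.431615) → end (x,ẋ)=(-1.532971, -5.740335)

x = -1.5330, ẋ = -5.7403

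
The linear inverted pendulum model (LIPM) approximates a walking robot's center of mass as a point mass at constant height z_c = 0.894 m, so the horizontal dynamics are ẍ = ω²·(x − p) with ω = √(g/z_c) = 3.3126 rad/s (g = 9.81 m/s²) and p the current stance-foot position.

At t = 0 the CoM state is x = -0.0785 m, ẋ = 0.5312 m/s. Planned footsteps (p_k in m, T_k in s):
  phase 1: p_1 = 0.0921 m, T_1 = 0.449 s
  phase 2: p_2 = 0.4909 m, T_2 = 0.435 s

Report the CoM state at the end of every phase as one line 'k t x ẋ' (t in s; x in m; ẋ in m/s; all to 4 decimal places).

phase 1: p=0.0921, T=0.449, ωT=1.487357, cosh=2.325677, sinh=2.099708; start (x,ẋ)=(-0.078500, 0.531200) → end (x,ẋ)=(0.032043, 0.048793)
phase 2: p=0.4909, T=0.435, ωT=1.440981, cosh=2.230767, sinh=1.994071; start (x,ẋ)=(0.032043, 0.048793) → end (x,ẋ)=(-0.503331, -2.922161)

1 0.4490 0.0320 0.0488
2 0.8840 -0.5033 -2.9222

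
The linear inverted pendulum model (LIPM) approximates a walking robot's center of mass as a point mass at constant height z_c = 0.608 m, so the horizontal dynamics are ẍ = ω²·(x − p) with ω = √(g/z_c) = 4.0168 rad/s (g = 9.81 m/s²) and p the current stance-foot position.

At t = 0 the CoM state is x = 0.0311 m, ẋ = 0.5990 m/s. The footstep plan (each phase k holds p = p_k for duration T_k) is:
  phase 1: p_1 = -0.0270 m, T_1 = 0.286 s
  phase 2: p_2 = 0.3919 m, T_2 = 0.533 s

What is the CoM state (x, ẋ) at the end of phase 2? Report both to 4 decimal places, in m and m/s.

phase 1: p=-0.0270, T=0.286, ωT=1.148805, cosh=1.735718, sinh=1.418703; start (x,ẋ)=(0.031100, 0.599000) → end (x,ẋ)=(0.285407, 1.370786)
phase 2: p=0.3919, T=0.533, ωT=2.140954, cosh=4.312548, sinh=4.195005; start (x,ẋ)=(0.285407, 1.370786) → end (x,ẋ)=(1.364247, 4.117128)

x = 1.3642, ẋ = 4.1171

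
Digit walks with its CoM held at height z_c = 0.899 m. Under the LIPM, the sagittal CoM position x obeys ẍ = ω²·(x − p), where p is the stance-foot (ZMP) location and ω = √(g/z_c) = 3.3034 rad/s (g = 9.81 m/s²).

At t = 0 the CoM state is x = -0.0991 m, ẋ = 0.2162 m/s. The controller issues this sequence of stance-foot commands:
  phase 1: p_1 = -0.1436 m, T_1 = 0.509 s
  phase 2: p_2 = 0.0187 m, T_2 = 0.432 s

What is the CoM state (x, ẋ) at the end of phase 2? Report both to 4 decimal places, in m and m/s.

x = 0.8914, ẋ = 3.0145

phase 1: p=-0.1436, T=0.509, ωT=1.681431, cosh=2.779672, sinh=2.593565; start (x,ẋ)=(-0.099100, 0.216200) → end (x,ẋ)=(0.149838, 0.982223)
phase 2: p=0.0187, T=0.432, ωT=1.427069, cosh=2.203240, sinh=1.963229; start (x,ẋ)=(0.149838, 0.982223) → end (x,ẋ)=(0.891369, 3.014547)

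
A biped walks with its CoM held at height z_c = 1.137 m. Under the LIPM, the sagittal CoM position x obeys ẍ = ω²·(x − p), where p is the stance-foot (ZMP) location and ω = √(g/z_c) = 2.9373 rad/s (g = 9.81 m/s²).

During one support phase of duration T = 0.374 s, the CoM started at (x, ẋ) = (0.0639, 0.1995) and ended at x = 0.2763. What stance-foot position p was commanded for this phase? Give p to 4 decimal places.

p = -0.1189

ωT = 2.9373·0.374 = 1.098550; cosh(ωT) = 1.666584, sinh(ωT) = 1.333230
x(T) = p + (x₀−p)·cosh(ωT) + (ẋ₀/ω)·sinh(ωT) ⇒ p·(1 − cosh) = x(T) − x₀·cosh − (ẋ₀/ω)·sinh
numerator   = 0.2763 − (0.0639)·1.666584 − (0.1995/2.9373)·1.333230 = 0.079253
denominator = 1 − 1.666584 = -0.666584
p = 0.079253 / -0.666584 = -0.1189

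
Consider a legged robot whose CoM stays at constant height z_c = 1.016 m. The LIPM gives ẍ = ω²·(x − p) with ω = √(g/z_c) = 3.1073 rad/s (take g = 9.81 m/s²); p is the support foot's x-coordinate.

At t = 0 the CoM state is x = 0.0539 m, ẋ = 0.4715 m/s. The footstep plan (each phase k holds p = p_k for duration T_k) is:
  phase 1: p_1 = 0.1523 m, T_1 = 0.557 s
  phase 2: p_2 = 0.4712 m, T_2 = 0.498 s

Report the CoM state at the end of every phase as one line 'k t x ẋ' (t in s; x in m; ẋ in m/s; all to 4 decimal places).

phase 1: p=0.1523, T=0.557, ωT=1.730766, cosh=2.911063, sinh=2.733914; start (x,ẋ)=(0.053900, 0.471500) → end (x,ẋ)=(0.280694, 0.536649)
phase 2: p=0.4712, T=0.498, ωT=1.547435, cosh=2.456098, sinh=2.243305; start (x,ẋ)=(0.280694, 0.536649) → end (x,ẋ)=(0.390731, -0.009882)

1 0.5570 0.2807 0.5366
2 1.0550 0.3907 -0.0099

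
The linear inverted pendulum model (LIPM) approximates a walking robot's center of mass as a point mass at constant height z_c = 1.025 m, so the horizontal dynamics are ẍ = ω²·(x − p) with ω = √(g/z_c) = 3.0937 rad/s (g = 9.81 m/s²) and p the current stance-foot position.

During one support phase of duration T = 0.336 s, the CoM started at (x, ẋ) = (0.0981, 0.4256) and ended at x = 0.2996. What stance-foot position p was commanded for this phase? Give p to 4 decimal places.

ωT = 3.0937·0.336 = 1.039483; cosh(ωT) = 1.590696, sinh(ωT) = 1.237059
x(T) = p + (x₀−p)·cosh(ωT) + (ẋ₀/ω)·sinh(ωT) ⇒ p·(1 − cosh) = x(T) − x₀·cosh − (ẋ₀/ω)·sinh
numerator   = 0.2996 − (0.0981)·1.590696 − (0.4256/3.0937)·1.237059 = -0.026629
denominator = 1 − 1.590696 = -0.590696
p = -0.026629 / -0.590696 = 0.0451

p = 0.0451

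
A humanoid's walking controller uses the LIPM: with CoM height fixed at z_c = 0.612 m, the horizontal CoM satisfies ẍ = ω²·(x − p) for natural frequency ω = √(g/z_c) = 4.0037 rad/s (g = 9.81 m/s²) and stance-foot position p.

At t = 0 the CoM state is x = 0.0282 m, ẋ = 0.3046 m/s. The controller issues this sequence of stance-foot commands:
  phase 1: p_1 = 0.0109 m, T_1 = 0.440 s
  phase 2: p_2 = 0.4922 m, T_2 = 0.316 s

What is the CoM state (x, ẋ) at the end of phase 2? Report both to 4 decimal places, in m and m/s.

phase 1: p=0.0109, T=0.440, ωT=1.761628, cosh=2.996836, sinh=2.825071; start (x,ẋ)=(0.028200, 0.304600) → end (x,ẋ)=(0.277676, 1.108512)
phase 2: p=0.4922, T=0.316, ωT=1.265169, cosh=1.912942, sinh=1.630750; start (x,ẋ)=(0.277676, 1.108512) → end (x,ẋ)=(0.533336, 0.719882)

x = 0.5333, ẋ = 0.7199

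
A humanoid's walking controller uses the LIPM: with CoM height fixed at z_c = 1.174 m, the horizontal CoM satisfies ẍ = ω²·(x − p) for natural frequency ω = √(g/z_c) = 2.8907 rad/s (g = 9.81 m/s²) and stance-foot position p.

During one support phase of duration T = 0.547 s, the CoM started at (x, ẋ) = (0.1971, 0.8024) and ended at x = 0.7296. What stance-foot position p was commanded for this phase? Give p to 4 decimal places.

p = 0.2712

ωT = 2.8907·0.547 = 1.581213; cosh(ωT) = 2.533287, sinh(ωT) = 2.327561
x(T) = p + (x₀−p)·cosh(ωT) + (ẋ₀/ω)·sinh(ωT) ⇒ p·(1 − cosh) = x(T) − x₀·cosh − (ẋ₀/ω)·sinh
numerator   = 0.7296 − (0.1971)·2.533287 − (0.8024/2.8907)·2.327561 = -0.415795
denominator = 1 − 2.533287 = -1.533287
p = -0.415795 / -1.533287 = 0.2712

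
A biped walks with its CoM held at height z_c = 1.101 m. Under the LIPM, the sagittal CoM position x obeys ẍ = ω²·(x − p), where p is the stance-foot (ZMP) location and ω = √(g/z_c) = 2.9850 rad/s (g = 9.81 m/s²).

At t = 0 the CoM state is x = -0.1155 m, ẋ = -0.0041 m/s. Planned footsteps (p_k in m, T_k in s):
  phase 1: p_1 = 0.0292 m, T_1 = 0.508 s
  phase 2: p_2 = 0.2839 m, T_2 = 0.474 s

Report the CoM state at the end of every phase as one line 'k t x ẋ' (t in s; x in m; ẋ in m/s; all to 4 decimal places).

1 0.5080 -0.3193 -0.9463
2 0.9820 -1.6446 -5.5490

phase 1: p=0.0292, T=0.508, ωT=1.516380, cosh=2.387604, sinh=2.168099; start (x,ẋ)=(-0.115500, -0.004100) → end (x,ẋ)=(-0.319264, -0.946255)
phase 2: p=0.2839, T=0.474, ωT=1.414890, cosh=2.179493, sinh=1.936541; start (x,ẋ)=(-0.319264, -0.946255) → end (x,ẋ)=(-1.644582, -5.548993)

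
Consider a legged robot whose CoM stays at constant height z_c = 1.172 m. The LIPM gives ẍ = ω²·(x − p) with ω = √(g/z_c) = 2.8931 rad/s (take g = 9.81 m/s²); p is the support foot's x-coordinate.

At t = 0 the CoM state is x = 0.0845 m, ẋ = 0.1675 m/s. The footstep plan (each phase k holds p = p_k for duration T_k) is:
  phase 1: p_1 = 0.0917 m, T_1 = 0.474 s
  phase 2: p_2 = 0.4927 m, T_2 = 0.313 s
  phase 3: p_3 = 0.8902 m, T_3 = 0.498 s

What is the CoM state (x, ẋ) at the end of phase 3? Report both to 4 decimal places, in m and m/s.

x = -1.0674, ẋ = -5.2758

phase 1: p=0.0917, T=0.474, ωT=1.371329, cosh=2.097178, sinh=1.843408; start (x,ẋ)=(0.084500, 0.167500) → end (x,ẋ)=(0.183327, 0.312878)
phase 2: p=0.4927, T=0.313, ωT=0.905540, cosh=1.438796, sinh=1.034472; start (x,ẋ)=(0.183327, 0.312878) → end (x,ẋ)=(0.159450, -0.475733)
phase 3: p=0.8902, T=0.498, ωT=1.440764, cosh=2.230334, sinh=1.993587; start (x,ẋ)=(0.159450, -0.475733) → end (x,ẋ)=(-1.067436, -5.275752)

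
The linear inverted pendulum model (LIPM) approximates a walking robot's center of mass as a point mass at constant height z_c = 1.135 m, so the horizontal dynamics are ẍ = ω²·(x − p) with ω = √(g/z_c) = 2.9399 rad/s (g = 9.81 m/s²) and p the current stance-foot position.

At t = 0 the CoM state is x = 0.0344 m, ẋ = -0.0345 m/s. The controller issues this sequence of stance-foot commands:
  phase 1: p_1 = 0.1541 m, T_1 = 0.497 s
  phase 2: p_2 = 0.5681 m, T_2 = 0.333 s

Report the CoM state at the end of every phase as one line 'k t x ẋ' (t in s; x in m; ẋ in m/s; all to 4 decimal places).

phase 1: p=0.1541, T=0.497, ωT=1.461130, cosh=2.271402, sinh=2.039428; start (x,ẋ)=(0.034400, -0.034500) → end (x,ẋ)=(-0.141720, -0.796050)
phase 2: p=0.5681, T=0.333, ωT=0.978987, cosh=1.518725, sinh=1.143033; start (x,ẋ)=(-0.141720, -0.796050) → end (x,ẋ)=(-0.819425, -3.594261)

1 0.4970 -0.1417 -0.7961
2 0.8300 -0.8194 -3.5943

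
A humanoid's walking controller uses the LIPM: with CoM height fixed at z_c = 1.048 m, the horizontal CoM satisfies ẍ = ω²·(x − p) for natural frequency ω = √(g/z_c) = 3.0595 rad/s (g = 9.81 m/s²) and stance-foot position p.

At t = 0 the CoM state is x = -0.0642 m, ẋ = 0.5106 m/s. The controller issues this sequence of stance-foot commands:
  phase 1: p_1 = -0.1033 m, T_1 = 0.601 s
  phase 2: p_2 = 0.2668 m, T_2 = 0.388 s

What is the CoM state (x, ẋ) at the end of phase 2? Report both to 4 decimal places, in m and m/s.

x = 1.7236, ẋ = 4.8216

phase 1: p=-0.1033, T=0.601, ωT=1.838759, cosh=3.223873, sinh=3.064859; start (x,ẋ)=(-0.064200, 0.510600) → end (x,ẋ)=(0.534248, 2.012748)
phase 2: p=0.2668, T=0.388, ωT=1.187086, cosh=1.791313, sinh=1.486204; start (x,ẋ)=(0.534248, 2.012748) → end (x,ẋ)=(1.723609, 4.821557)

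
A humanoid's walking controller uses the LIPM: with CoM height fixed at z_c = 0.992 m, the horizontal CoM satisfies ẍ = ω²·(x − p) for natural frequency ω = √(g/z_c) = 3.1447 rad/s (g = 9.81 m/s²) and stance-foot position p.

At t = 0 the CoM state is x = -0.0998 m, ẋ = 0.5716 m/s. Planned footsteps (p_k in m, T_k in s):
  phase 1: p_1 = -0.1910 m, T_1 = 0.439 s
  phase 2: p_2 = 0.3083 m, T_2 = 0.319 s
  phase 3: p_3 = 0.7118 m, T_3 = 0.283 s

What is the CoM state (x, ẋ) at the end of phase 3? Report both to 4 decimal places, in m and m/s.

x = 2.0448, ẋ = 4.9603

phase 1: p=-0.1910, T=0.439, ωT=1.380523, cosh=2.114215, sinh=1.862768; start (x,ẋ)=(-0.099800, 0.571600) → end (x,ẋ)=(0.340404, 1.742721)
phase 2: p=0.3083, T=0.319, ωT=1.003159, cosh=1.546801, sinh=1.180082; start (x,ẋ)=(0.340404, 1.742721) → end (x,ẋ)=(1.011934, 2.814782)
phase 3: p=0.7118, T=0.283, ωT=0.889950, cosh=1.422842, sinh=1.012166; start (x,ẋ)=(1.011934, 2.814782) → end (x,ẋ)=(2.044820, 4.960303)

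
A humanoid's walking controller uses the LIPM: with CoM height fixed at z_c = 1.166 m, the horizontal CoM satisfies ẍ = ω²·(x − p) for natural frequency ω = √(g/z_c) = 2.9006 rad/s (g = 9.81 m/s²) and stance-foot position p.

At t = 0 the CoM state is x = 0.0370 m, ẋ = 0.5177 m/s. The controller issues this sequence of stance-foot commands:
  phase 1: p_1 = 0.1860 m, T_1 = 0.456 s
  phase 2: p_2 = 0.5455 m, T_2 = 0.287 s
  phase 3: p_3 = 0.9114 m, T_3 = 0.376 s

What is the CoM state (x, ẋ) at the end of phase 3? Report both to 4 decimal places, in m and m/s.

phase 1: p=0.1860, T=0.456, ωT=1.322674, cosh=2.009933, sinh=1.743511; start (x,ẋ)=(0.037000, 0.517700) → end (x,ẋ)=(0.197702, 0.287015)
phase 2: p=0.5455, T=0.287, ωT=0.832472, cosh=1.366984, sinh=0.932011; start (x,ẋ)=(0.197702, 0.287015) → end (x,ẋ)=(0.162289, -0.547888)
phase 3: p=0.9114, T=0.376, ωT=1.090626, cosh=1.656071, sinh=1.320065; start (x,ẋ)=(0.162289, -0.547888) → end (x,ẋ)=(-0.578525, -3.775672)

x = -0.5785, ẋ = -3.7757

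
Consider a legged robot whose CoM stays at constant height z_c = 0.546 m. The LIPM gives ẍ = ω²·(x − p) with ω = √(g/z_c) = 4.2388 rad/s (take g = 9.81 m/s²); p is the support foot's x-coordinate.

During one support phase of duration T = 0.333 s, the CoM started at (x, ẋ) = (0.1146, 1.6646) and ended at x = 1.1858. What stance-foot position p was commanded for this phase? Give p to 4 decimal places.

p = -0.1527

ωT = 4.2388·0.333 = 1.411520; cosh(ωT) = 2.172980, sinh(ωT) = 1.929208
x(T) = p + (x₀−p)·cosh(ωT) + (ẋ₀/ω)·sinh(ωT) ⇒ p·(1 − cosh) = x(T) − x₀·cosh − (ẋ₀/ω)·sinh
numerator   = 1.1858 − (0.1146)·2.172980 − (1.6646/4.2388)·1.929208 = 0.179166
denominator = 1 − 2.172980 = -1.172980
p = 0.179166 / -1.172980 = -0.1527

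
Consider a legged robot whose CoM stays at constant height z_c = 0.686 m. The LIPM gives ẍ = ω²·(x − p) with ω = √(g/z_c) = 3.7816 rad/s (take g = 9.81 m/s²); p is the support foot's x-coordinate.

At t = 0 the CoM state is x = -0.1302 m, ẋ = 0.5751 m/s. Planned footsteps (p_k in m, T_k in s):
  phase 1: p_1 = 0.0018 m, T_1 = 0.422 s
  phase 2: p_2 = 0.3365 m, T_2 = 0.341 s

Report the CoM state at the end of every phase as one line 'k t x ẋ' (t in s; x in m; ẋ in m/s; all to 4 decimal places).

1 0.4220 0.0225 0.2962
2 0.7630 -0.1454 -1.4137

phase 1: p=0.0018, T=0.422, ωT=1.595835, cosh=2.567593, sinh=2.364854; start (x,ẋ)=(-0.130200, 0.575100) → end (x,ẋ)=(0.022521, 0.296156)
phase 2: p=0.3365, T=0.341, ωT=1.289526, cosh=1.953232, sinh=1.677831; start (x,ẋ)=(0.022521, 0.296156) → end (x,ẋ)=(-0.145375, -1.413699)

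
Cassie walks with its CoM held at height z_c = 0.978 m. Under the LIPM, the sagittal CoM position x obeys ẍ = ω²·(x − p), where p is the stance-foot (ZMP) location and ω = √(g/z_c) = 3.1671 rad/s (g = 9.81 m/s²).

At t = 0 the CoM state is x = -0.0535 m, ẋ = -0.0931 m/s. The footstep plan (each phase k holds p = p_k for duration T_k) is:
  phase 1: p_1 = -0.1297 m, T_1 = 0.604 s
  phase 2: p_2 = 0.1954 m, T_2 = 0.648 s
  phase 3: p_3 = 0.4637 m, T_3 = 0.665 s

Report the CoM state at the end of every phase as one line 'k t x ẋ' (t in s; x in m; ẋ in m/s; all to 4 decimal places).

1 0.6040 0.0366 0.4773
2 1.2520 0.1440 -0.0369
3 1.9170 -0.9164 -4.2521

phase 1: p=-0.1297, T=0.604, ωT=1.912928, cosh=3.460270, sinh=3.312623; start (x,ẋ)=(-0.053500, -0.093100) → end (x,ẋ)=(0.036595, 0.477294)
phase 2: p=0.1954, T=0.648, ωT=2.052281, cosh=3.957040, sinh=3.828598; start (x,ẋ)=(0.036595, 0.477294) → end (x,ẋ)=(0.143986, -0.036929)
phase 3: p=0.4637, T=0.665, ωT=2.106121, cosh=4.169011, sinh=4.047302; start (x,ẋ)=(0.143986, -0.036929) → end (x,ẋ)=(-0.916383, -4.252117)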